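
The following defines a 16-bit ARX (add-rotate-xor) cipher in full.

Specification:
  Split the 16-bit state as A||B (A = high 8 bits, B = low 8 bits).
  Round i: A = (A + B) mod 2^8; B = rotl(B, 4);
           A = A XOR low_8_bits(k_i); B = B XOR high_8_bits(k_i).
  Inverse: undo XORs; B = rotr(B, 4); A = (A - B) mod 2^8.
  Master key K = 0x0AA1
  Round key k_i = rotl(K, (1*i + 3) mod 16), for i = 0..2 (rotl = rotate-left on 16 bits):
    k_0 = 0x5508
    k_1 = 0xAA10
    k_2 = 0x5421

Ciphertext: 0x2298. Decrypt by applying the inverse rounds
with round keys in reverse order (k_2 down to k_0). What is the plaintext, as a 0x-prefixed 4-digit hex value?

s_0 = ciphertext = 0x2298
s_1 = InvRound(s_0, k_2) = 0x37CC
s_2 = InvRound(s_1, k_1) = 0xC166
s_3 = InvRound(s_2, k_0) = 0x9633

0x9633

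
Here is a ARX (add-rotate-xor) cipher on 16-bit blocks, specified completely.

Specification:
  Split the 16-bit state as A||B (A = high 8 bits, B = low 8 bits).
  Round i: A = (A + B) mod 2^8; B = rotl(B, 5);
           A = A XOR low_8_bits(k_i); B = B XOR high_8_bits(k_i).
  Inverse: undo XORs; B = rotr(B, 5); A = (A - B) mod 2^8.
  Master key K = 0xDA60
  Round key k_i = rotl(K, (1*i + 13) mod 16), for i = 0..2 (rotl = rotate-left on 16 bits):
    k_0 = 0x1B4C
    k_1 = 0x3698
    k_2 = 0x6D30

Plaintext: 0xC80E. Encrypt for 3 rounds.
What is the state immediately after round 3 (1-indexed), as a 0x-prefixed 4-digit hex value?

s_0 = plaintext = 0xC80E
s_1 = Round(s_0, k_0) = 0x9ADA
s_2 = Round(s_1, k_1) = 0xEC6D
s_3 = Round(s_2, k_2) = 0x69C0

0x69C0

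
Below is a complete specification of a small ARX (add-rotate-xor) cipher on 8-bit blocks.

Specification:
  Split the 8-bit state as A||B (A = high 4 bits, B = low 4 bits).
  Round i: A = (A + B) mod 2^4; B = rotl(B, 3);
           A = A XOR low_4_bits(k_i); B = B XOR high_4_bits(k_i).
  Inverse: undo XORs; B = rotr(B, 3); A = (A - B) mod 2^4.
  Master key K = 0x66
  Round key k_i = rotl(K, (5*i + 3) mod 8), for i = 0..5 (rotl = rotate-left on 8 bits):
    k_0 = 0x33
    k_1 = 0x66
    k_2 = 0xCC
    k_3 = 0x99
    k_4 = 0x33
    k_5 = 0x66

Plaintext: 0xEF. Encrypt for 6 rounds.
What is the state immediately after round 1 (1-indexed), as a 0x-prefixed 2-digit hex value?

s_0 = plaintext = 0xEF
s_1 = Round(s_0, k_0) = 0xEC
s_2 = Round(s_1, k_1) = 0xC0
s_3 = Round(s_2, k_2) = 0x0C
s_4 = Round(s_3, k_3) = 0x5F
s_5 = Round(s_4, k_4) = 0x7C
s_6 = Round(s_5, k_5) = 0x50

0xEC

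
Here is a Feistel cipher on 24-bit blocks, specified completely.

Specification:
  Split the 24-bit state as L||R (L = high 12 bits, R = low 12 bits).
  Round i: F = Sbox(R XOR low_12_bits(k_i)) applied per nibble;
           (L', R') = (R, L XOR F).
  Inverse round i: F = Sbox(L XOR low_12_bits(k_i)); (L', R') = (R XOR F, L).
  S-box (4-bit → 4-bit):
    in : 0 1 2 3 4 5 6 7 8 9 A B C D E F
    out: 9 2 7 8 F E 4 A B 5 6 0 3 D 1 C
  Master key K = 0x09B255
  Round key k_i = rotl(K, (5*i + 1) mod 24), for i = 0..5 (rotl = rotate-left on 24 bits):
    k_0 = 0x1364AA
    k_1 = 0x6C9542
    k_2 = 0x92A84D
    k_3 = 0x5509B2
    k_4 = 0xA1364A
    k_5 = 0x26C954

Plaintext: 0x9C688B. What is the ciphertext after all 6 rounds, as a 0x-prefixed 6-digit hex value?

s_0 = plaintext = 0x9C688B
s_1 = Round(s_0, k_0) = 0x88BAB4
s_2 = Round(s_1, k_1) = 0xAB444F
s_3 = Round(s_2, k_2) = 0x44F923
s_4 = Round(s_3, k_3) = 0x923D1D
s_5 = Round(s_4, k_4) = 0xD1D9C9
s_6 = Round(s_5, k_5) = 0x9C9440

0x9C9440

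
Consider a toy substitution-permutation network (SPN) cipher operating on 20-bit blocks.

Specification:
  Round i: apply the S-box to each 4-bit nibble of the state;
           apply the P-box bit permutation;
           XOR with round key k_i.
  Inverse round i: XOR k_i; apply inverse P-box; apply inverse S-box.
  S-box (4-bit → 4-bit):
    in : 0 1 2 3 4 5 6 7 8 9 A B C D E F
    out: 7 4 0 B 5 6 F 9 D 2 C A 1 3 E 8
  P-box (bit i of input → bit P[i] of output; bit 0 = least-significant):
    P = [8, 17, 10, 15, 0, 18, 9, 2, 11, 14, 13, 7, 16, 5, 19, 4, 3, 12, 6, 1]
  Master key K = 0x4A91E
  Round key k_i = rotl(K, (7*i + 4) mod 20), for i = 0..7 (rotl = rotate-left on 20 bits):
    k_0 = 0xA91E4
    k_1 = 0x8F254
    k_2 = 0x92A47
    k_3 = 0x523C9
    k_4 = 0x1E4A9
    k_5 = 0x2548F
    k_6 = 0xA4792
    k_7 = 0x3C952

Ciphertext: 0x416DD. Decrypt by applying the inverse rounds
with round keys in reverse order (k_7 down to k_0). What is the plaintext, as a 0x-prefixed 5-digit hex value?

0x0619F

s_0 = ciphertext = 0x416DD
s_1 = InvRound(s_0, k_7) = 0x3C366
s_2 = InvRound(s_1, k_6) = 0x16FFA
s_3 = InvRound(s_2, k_5) = 0x5348D
s_4 = InvRound(s_3, k_4) = 0x999BF
s_5 = InvRound(s_4, k_3) = 0xEE4EF
s_6 = InvRound(s_5, k_2) = 0xCD35E
s_7 = InvRound(s_6, k_1) = 0x7219C
s_8 = InvRound(s_7, k_0) = 0x0619F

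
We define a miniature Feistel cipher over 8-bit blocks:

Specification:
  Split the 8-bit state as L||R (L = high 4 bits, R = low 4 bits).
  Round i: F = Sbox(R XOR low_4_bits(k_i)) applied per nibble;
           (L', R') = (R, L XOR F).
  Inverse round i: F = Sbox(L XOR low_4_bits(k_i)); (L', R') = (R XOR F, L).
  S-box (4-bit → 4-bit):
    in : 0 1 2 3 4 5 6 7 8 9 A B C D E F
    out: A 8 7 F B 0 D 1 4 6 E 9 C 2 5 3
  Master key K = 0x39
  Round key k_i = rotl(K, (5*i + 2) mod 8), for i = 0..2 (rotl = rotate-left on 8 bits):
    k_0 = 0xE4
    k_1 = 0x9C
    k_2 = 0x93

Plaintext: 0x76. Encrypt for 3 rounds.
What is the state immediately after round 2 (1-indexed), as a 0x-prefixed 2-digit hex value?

s_0 = plaintext = 0x76
s_1 = Round(s_0, k_0) = 0x60
s_2 = Round(s_1, k_1) = 0x0A
s_3 = Round(s_2, k_2) = 0xA6

0x0A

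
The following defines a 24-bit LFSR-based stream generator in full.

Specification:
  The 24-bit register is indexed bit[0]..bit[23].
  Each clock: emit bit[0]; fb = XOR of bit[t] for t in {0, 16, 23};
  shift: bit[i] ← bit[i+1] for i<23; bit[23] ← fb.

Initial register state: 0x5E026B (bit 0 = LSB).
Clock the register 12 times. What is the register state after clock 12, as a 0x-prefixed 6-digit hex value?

reg_0 = 0x5E026B
clock 1: out=1, reg = 0xAF0135
clock 2: out=1, reg = 0xD7809A
clock 3: out=0, reg = 0x6BC04D
clock 4: out=1, reg = 0x35E026
clock 5: out=0, reg = 0x9AF013
clock 6: out=1, reg = 0x4D7809
clock 7: out=1, reg = 0x26BC04
clock 8: out=0, reg = 0x135E02
clock 9: out=0, reg = 0x89AF01
clock 10: out=1, reg = 0xC4D780
clock 11: out=0, reg = 0xE26BC0
clock 12: out=0, reg = 0xF135E0

0xF135E0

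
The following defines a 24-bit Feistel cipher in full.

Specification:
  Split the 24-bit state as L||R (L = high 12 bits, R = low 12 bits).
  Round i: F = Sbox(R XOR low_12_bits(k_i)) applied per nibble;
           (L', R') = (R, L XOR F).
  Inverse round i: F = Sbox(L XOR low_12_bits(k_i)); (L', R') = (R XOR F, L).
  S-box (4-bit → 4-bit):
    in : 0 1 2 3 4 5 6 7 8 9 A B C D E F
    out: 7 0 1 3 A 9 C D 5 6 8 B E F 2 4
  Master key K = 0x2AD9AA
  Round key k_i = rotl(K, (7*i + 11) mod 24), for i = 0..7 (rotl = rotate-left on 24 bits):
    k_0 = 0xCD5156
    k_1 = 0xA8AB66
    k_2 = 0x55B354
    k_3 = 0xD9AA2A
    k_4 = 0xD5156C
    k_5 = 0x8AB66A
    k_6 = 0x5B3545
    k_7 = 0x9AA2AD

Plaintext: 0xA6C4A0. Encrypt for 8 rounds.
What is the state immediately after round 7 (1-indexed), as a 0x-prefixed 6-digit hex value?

0xEE1945

s_0 = plaintext = 0xA6C4A0
s_1 = Round(s_0, k_0) = 0x4A0320
s_2 = Round(s_1, k_1) = 0x32010C
s_3 = Round(s_2, k_2) = 0x10C2B5
s_4 = Round(s_3, k_3) = 0x2B5468
s_5 = Round(s_4, k_4) = 0x4682CF
s_6 = Round(s_5, k_5) = 0x2CFEE1
s_7 = Round(s_6, k_6) = 0xEE1945
s_8 = Round(s_7, k_7) = 0x9455C4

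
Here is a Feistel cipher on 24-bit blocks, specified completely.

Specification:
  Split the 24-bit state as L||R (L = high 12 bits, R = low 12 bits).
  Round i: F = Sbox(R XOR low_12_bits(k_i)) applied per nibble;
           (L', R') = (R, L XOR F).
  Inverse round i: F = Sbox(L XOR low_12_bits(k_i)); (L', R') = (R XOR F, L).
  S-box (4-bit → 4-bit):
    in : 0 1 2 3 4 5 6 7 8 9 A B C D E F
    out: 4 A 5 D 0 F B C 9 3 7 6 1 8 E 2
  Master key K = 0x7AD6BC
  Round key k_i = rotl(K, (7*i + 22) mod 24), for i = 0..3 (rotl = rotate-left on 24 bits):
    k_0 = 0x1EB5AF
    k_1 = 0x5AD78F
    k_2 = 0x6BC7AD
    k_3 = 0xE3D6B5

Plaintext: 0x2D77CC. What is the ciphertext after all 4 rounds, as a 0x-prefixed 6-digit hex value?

0x7F4929

s_0 = plaintext = 0x2D77CC
s_1 = Round(s_0, k_0) = 0x7CC76A
s_2 = Round(s_1, k_1) = 0x76A323
s_3 = Round(s_2, k_2) = 0x3237F4
s_4 = Round(s_3, k_3) = 0x7F4929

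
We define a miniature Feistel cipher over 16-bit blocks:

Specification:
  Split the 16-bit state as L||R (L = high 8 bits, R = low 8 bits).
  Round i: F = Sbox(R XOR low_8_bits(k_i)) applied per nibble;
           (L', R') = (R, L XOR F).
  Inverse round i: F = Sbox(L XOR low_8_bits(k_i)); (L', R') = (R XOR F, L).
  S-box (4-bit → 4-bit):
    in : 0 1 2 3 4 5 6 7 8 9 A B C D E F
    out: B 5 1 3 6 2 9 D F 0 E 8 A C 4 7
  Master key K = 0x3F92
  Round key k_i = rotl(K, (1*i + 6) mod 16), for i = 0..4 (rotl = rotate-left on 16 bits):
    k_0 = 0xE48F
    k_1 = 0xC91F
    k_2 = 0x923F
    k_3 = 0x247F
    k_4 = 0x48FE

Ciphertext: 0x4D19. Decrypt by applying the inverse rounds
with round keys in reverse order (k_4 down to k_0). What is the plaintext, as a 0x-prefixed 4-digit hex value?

s_0 = ciphertext = 0x4D19
s_1 = InvRound(s_0, k_4) = 0x9A4D
s_2 = InvRound(s_1, k_3) = 0x0F9A
s_3 = InvRound(s_2, k_2) = 0xA10F
s_4 = InvRound(s_3, k_1) = 0x8BA1
s_5 = InvRound(s_4, k_0) = 0x178B

0x178B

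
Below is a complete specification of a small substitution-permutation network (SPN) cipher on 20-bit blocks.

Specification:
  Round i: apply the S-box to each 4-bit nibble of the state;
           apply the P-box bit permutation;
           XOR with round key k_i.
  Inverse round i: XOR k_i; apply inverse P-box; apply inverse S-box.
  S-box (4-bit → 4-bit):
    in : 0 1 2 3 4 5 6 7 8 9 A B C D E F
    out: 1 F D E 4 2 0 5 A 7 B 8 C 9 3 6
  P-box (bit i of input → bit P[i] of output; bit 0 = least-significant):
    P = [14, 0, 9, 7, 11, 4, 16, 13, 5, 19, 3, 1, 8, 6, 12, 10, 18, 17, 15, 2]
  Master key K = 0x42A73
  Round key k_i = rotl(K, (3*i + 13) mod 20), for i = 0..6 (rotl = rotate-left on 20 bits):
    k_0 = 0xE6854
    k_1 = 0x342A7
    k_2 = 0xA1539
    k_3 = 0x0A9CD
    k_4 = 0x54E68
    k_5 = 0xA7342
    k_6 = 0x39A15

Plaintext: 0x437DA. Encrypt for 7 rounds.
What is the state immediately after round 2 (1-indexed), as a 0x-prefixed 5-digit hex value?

s_0 = plaintext = 0x437DA
s_1 = Round(s_0, k_0) = 0xE94BD
s_2 = Round(s_1, k_1) = 0x5336F
s_3 = Round(s_2, k_2) = 0x00372
s_4 = Round(s_3, k_3) = 0xDE247
s_5 = Round(s_4, k_4) = 0x00D06
s_6 = Round(s_5, k_5) = 0xE7A60
s_7 = Round(s_6, k_6) = 0xDCB37

0x5336F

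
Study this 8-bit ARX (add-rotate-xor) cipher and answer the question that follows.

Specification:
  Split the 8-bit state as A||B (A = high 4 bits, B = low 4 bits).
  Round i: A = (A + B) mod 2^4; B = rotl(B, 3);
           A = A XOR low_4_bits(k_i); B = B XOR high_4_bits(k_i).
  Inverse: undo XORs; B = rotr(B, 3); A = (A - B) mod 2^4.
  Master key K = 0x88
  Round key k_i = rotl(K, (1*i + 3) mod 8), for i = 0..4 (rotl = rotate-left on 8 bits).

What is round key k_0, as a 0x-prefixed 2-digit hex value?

0x44

K = 0x88
k_0 = rotl(K, (1*0+3) mod 8) = rotl(K, 3) = 0x44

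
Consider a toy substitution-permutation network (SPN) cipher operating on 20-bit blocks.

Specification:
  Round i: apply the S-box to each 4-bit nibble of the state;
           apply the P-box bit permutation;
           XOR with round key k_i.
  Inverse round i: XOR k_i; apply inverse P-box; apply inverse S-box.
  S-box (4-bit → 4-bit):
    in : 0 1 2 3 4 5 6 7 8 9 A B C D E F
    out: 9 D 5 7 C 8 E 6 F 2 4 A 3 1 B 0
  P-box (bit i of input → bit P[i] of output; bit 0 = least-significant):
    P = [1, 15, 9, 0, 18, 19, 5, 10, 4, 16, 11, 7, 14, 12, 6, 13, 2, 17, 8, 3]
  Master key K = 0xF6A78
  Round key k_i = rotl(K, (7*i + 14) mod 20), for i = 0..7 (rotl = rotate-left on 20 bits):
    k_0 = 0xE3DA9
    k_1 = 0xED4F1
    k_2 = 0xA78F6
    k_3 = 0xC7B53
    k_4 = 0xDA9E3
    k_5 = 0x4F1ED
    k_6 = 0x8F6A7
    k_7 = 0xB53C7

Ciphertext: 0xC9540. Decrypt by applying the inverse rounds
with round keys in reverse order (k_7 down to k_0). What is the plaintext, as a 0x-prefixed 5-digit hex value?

s_0 = ciphertext = 0xC9540
s_1 = InvRound(s_0, k_7) = 0xCDB08
s_2 = InvRound(s_1, k_6) = 0x15410
s_3 = InvRound(s_2, k_5) = 0x14E1B
s_4 = InvRound(s_3, k_4) = 0x41087
s_5 = InvRound(s_4, k_3) = 0x2119A
s_6 = InvRound(s_5, k_2) = 0x11A7F
s_7 = InvRound(s_6, k_1) = 0xED6E3
s_8 = InvRound(s_7, k_0) = 0x41AF3

0x41AF3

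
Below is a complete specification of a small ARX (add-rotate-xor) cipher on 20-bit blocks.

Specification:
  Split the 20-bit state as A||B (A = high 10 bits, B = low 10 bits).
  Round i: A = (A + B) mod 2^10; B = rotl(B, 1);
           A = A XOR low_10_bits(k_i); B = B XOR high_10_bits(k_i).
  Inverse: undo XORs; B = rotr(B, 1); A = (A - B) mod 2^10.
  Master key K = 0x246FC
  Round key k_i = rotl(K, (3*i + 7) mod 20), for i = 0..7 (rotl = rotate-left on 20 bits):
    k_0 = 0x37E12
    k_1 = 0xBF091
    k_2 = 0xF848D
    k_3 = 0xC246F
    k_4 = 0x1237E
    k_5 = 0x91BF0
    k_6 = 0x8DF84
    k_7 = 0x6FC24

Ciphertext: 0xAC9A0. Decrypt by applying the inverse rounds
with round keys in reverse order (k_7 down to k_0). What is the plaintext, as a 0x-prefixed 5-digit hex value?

0x360F7

s_0 = ciphertext = 0xAC9A0
s_1 = InvRound(s_0, k_7) = 0x21E0F
s_2 = InvRound(s_1, k_6) = 0xB9C1C
s_3 = InvRound(s_2, k_5) = 0xFA92D
s_4 = InvRound(s_3, k_4) = 0x78AB2
s_5 = InvRound(s_4, k_3) = 0xAC2DD
s_6 = InvRound(s_5, k_2) = 0x67C9E
s_7 = InvRound(s_6, k_1) = 0xF7531
s_8 = InvRound(s_7, k_0) = 0x360F7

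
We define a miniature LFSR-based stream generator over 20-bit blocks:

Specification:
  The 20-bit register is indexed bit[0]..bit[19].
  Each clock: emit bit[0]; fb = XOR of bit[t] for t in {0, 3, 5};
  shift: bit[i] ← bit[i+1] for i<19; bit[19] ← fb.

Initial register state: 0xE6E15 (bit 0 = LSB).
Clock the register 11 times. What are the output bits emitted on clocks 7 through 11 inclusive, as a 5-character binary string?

00011

reg_0 = 0xE6E15
clock 1: out=1, reg = 0xF370A
clock 2: out=0, reg = 0xF9B85
clock 3: out=1, reg = 0xFCDC2
clock 4: out=0, reg = 0x7E6E1
clock 5: out=1, reg = 0x3F370
clock 6: out=0, reg = 0x9F9B8
clock 7: out=0, reg = 0x4FCDC
clock 8: out=0, reg = 0xA7E6E
clock 9: out=0, reg = 0x53F37
clock 10: out=1, reg = 0x29F9B
clock 11: out=1, reg = 0x14FCD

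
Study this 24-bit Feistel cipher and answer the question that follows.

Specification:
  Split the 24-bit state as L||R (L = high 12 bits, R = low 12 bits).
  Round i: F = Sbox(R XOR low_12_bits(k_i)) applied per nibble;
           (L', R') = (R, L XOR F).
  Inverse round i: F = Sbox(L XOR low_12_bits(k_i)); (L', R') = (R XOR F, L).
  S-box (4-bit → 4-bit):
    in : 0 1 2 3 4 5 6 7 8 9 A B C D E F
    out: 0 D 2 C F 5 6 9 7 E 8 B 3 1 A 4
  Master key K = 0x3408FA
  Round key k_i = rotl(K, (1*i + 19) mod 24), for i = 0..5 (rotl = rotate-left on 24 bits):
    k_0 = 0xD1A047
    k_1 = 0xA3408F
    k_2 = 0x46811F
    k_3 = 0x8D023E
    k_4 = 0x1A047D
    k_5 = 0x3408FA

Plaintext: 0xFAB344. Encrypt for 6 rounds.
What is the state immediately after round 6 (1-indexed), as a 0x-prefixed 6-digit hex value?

0x9E29BC

s_0 = plaintext = 0xFAB344
s_1 = Round(s_0, k_0) = 0x3443A7
s_2 = Round(s_1, k_1) = 0x3A7F63
s_3 = Round(s_2, k_2) = 0xF63934
s_4 = Round(s_3, k_3) = 0x93446B
s_5 = Round(s_4, k_4) = 0x46B9E2
s_6 = Round(s_5, k_5) = 0x9E29BC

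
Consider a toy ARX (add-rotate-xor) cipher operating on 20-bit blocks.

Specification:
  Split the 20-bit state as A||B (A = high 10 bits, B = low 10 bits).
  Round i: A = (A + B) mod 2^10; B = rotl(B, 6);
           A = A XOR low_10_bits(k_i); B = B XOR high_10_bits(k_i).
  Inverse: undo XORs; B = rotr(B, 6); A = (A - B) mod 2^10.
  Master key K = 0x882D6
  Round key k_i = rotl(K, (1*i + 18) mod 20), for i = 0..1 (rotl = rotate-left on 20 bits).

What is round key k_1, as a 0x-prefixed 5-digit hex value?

0x4416B

K = 0x882D6
k_0 = rotl(K, (1*0+18) mod 20) = rotl(K, 18) = 0xA20B5
k_1 = rotl(K, (1*1+18) mod 20) = rotl(K, 19) = 0x4416B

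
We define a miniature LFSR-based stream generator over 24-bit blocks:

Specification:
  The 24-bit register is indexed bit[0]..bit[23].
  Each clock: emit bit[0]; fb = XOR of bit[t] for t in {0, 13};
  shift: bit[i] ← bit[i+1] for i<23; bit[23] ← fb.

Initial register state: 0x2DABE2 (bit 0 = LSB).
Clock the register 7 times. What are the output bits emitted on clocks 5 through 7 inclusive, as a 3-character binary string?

reg_0 = 0x2DABE2
clock 1: out=0, reg = 0x96D5F1
clock 2: out=1, reg = 0xCB6AF8
clock 3: out=0, reg = 0xE5B57C
clock 4: out=0, reg = 0xF2DABE
clock 5: out=0, reg = 0x796D5F
clock 6: out=1, reg = 0x3CB6AF
clock 7: out=1, reg = 0x1E5B57

011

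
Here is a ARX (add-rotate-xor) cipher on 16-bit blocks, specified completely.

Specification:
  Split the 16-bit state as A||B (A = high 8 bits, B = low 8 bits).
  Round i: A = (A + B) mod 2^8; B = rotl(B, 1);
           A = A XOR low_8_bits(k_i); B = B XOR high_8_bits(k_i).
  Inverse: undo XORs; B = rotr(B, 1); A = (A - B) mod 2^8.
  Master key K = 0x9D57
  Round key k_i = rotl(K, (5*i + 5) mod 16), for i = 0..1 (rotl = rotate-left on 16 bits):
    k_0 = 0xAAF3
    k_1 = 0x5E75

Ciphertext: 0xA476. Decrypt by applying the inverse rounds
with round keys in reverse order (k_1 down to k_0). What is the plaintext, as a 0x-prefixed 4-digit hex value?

s_0 = ciphertext = 0xA476
s_1 = InvRound(s_0, k_1) = 0xBD14
s_2 = InvRound(s_1, k_0) = 0xEF5F

0xEF5F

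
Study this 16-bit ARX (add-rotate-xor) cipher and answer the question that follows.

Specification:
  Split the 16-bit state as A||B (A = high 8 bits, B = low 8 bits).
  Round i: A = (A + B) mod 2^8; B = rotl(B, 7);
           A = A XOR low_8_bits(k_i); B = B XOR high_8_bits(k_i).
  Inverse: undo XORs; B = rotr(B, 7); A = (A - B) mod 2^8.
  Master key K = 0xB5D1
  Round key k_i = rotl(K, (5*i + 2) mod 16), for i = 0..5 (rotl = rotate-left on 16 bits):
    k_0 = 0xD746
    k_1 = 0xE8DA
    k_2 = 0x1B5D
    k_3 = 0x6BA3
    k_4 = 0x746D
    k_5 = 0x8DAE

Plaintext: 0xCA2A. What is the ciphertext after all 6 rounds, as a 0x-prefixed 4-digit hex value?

s_0 = plaintext = 0xCA2A
s_1 = Round(s_0, k_0) = 0xB2C2
s_2 = Round(s_1, k_1) = 0xAE89
s_3 = Round(s_2, k_2) = 0x6ADF
s_4 = Round(s_3, k_3) = 0xEA84
s_5 = Round(s_4, k_4) = 0x0336
s_6 = Round(s_5, k_5) = 0x9796

0x9796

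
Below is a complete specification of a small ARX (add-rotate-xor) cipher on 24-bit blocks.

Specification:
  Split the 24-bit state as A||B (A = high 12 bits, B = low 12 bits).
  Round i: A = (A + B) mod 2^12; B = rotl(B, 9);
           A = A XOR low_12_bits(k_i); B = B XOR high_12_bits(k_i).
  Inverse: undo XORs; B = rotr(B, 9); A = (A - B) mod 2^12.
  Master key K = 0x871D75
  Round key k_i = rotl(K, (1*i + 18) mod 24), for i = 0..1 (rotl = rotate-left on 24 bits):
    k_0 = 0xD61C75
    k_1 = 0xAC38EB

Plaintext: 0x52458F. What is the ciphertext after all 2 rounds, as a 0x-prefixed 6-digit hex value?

s_0 = plaintext = 0x52458F
s_1 = Round(s_0, k_0) = 0x6C63D0
s_2 = Round(s_1, k_1) = 0x27DAB9

0x27DAB9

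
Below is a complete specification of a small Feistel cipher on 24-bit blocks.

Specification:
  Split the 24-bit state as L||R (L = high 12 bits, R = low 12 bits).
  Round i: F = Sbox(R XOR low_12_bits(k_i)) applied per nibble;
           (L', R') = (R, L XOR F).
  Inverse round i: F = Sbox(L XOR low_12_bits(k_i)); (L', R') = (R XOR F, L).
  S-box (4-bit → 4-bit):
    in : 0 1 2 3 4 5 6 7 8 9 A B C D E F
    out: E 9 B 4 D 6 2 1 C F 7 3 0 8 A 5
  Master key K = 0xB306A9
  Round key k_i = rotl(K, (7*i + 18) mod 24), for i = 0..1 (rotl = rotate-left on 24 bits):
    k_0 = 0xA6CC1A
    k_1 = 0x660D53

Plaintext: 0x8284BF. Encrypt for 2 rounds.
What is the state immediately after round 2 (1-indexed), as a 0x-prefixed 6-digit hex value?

0x45EB57

s_0 = plaintext = 0x8284BF
s_1 = Round(s_0, k_0) = 0x4BF45E
s_2 = Round(s_1, k_1) = 0x45EB57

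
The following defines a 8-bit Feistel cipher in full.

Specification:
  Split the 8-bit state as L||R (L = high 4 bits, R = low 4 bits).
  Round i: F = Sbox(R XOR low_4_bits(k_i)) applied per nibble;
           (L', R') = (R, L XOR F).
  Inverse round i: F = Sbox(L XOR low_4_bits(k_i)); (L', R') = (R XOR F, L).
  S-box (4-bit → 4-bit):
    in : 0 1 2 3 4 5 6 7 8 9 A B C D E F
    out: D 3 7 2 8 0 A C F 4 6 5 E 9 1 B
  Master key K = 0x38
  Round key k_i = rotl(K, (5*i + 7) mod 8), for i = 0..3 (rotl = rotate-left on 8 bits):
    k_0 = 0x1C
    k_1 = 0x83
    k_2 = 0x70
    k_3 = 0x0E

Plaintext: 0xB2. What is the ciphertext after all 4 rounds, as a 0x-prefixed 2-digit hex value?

0x07

s_0 = plaintext = 0xB2
s_1 = Round(s_0, k_0) = 0x2A
s_2 = Round(s_1, k_1) = 0xA6
s_3 = Round(s_2, k_2) = 0x60
s_4 = Round(s_3, k_3) = 0x07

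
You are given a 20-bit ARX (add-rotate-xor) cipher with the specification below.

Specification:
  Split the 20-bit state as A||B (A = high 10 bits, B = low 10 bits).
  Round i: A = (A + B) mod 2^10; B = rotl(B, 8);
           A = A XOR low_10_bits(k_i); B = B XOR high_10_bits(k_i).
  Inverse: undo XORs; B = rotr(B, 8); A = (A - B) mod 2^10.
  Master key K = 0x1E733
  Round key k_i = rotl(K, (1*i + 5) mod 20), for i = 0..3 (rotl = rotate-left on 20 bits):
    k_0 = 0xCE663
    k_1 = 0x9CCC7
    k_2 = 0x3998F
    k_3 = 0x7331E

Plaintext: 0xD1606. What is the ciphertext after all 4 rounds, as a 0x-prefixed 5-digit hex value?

0x8C894

s_0 = plaintext = 0xD1606
s_1 = Round(s_0, k_0) = 0xCA1B8
s_2 = Round(s_1, k_1) = 0x09E1D
s_3 = Round(s_2, k_2) = 0xF2D61
s_4 = Round(s_3, k_3) = 0x8C894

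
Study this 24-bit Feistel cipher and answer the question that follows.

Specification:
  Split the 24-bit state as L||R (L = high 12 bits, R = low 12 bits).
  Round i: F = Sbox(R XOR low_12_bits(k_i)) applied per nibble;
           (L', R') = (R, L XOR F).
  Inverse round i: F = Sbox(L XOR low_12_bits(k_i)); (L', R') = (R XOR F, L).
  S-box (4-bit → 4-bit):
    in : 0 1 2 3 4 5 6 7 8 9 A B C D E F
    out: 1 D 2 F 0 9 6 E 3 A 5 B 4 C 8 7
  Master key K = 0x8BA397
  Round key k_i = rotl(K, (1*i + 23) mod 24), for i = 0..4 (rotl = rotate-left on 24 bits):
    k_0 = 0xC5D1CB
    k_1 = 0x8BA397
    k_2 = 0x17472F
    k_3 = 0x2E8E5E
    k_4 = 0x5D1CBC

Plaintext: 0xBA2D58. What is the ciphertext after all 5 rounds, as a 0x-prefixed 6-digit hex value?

s_0 = plaintext = 0xBA2D58
s_1 = Round(s_0, k_0) = 0xD58F0D
s_2 = Round(s_1, k_1) = 0xF0D9FD
s_3 = Round(s_2, k_2) = 0x9FD7CF
s_4 = Round(s_3, k_3) = 0x7CF350
s_5 = Round(s_4, k_4) = 0x35004B

0x35004B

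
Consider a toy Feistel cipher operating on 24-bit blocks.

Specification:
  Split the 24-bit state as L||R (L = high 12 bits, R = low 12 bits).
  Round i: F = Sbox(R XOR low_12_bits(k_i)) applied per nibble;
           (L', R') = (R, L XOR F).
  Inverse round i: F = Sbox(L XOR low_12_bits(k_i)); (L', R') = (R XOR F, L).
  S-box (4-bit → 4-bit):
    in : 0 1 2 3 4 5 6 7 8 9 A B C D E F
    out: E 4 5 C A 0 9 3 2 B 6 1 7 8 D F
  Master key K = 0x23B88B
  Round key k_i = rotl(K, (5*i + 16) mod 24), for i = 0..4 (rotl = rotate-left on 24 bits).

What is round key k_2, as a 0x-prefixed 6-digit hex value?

K = 0x23B88B
k_0 = rotl(K, (5*0+16) mod 24) = rotl(K, 16) = 0x8B23B8
k_1 = rotl(K, (5*1+16) mod 24) = rotl(K, 21) = 0x647711
k_2 = rotl(K, (5*2+16) mod 24) = rotl(K, 2) = 0x8EE22C

0x8EE22C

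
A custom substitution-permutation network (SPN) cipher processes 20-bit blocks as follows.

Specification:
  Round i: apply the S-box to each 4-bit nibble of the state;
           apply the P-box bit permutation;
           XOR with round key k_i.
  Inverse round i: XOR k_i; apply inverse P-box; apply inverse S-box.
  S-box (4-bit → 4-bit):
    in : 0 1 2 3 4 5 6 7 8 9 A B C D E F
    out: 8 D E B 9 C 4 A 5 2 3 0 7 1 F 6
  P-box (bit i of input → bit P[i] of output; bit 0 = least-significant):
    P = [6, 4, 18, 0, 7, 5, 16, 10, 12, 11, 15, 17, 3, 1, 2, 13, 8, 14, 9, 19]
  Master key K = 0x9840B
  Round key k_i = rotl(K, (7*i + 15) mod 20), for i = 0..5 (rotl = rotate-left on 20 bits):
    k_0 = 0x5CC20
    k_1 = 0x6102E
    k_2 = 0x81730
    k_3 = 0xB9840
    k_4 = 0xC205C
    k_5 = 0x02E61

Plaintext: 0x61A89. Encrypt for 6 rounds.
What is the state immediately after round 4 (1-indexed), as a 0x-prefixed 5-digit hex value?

s_0 = plaintext = 0x61A89
s_1 = Round(s_0, k_0) = 0x4F6BC
s_2 = Round(s_1, k_1) = 0xA9178
s_3 = Round(s_2, k_2) = 0xEC252
s_4 = Round(s_3, k_3) = 0x4575F
s_5 = Round(s_4, k_4) = 0x30D48
s_6 = Round(s_5, k_5) = 0xC5BA1

0x4575F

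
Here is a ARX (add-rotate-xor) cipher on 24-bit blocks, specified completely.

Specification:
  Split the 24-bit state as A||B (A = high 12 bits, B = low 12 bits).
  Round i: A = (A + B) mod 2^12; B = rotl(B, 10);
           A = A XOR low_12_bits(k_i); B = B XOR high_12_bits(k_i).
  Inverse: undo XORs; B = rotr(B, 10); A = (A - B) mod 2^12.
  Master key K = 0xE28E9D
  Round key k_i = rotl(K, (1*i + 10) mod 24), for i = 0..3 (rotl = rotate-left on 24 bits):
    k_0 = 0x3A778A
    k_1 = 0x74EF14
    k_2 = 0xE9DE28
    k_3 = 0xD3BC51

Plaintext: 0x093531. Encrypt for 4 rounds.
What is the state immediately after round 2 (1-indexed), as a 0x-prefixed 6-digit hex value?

0x62DAF4

s_0 = plaintext = 0x093531
s_1 = Round(s_0, k_0) = 0x24E6EB
s_2 = Round(s_1, k_1) = 0x62DAF4
s_3 = Round(s_2, k_2) = 0xF09C20
s_4 = Round(s_3, k_3) = 0x778E33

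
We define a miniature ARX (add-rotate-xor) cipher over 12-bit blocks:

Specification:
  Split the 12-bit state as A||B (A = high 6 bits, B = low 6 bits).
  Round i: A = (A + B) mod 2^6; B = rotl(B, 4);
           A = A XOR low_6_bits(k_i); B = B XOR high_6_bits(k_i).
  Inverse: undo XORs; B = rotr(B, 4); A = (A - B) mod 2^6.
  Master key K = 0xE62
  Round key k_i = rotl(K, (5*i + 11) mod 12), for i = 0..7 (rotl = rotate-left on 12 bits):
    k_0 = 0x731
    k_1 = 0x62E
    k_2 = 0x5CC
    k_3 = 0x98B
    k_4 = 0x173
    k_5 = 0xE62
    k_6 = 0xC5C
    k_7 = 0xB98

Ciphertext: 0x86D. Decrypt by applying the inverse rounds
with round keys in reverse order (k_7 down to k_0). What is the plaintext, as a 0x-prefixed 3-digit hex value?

s_0 = ciphertext = 0x86D
s_1 = InvRound(s_0, k_7) = 0xB4C
s_2 = InvRound(s_1, k_6) = 0xEB7
s_3 = InvRound(s_2, k_5) = 0x838
s_4 = InvRound(s_3, k_4) = 0x737
s_5 = InvRound(s_4, k_3) = 0x485
s_6 = InvRound(s_5, k_2) = 0x549
s_7 = InvRound(s_6, k_1) = 0xD85
s_8 = InvRound(s_7, k_0) = 0x8A5

0x8A5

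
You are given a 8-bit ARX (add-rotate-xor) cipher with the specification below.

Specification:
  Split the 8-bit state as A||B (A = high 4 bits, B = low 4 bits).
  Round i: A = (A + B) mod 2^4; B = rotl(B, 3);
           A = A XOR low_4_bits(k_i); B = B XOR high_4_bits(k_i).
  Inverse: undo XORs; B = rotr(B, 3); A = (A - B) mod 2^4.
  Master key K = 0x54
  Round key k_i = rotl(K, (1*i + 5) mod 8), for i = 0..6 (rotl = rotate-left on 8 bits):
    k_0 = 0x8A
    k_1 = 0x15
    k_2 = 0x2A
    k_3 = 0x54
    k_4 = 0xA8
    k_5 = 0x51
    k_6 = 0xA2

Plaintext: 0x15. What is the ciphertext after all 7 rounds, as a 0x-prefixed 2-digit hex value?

s_0 = plaintext = 0x15
s_1 = Round(s_0, k_0) = 0xC2
s_2 = Round(s_1, k_1) = 0xB0
s_3 = Round(s_2, k_2) = 0x12
s_4 = Round(s_3, k_3) = 0x74
s_5 = Round(s_4, k_4) = 0x38
s_6 = Round(s_5, k_5) = 0xA1
s_7 = Round(s_6, k_6) = 0x92

0x92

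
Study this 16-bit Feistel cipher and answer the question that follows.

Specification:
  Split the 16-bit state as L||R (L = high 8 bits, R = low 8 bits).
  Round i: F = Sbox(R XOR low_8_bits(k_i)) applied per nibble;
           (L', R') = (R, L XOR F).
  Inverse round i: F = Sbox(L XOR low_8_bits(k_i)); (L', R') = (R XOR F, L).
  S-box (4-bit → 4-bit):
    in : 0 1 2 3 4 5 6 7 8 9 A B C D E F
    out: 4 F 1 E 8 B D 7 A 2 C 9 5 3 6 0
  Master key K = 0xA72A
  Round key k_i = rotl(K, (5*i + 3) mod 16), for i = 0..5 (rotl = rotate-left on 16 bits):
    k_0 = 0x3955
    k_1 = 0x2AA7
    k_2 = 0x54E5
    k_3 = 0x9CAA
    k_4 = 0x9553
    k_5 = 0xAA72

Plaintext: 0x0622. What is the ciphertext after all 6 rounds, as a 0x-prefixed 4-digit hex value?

s_0 = plaintext = 0x0622
s_1 = Round(s_0, k_0) = 0x2271
s_2 = Round(s_1, k_1) = 0x711F
s_3 = Round(s_2, k_2) = 0x1F7D
s_4 = Round(s_3, k_3) = 0x7D28
s_5 = Round(s_4, k_4) = 0x2804
s_6 = Round(s_5, k_5) = 0x0455

0x0455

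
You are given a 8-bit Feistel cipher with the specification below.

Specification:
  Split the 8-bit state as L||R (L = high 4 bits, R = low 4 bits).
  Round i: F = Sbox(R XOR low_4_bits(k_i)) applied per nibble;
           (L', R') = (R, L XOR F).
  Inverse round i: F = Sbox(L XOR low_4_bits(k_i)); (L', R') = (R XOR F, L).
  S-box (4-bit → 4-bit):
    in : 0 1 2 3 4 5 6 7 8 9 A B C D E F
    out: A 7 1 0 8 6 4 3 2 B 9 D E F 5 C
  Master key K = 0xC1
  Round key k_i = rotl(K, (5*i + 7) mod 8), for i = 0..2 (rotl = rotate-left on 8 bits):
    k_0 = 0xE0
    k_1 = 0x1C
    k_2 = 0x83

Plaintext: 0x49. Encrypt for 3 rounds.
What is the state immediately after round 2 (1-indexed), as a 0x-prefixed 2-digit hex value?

s_0 = plaintext = 0x49
s_1 = Round(s_0, k_0) = 0x9F
s_2 = Round(s_1, k_1) = 0xF9
s_3 = Round(s_2, k_2) = 0x96

0xF9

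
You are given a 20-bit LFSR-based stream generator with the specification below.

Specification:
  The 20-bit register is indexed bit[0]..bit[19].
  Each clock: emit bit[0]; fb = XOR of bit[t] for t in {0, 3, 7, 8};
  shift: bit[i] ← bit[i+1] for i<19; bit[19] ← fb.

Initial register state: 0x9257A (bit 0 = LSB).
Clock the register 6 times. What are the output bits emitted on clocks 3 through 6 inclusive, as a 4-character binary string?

0111

reg_0 = 0x9257A
clock 1: out=0, reg = 0x492BD
clock 2: out=1, reg = 0xA495E
clock 3: out=0, reg = 0x524AF
clock 4: out=1, reg = 0xA9257
clock 5: out=1, reg = 0xD492B
clock 6: out=1, reg = 0xEA495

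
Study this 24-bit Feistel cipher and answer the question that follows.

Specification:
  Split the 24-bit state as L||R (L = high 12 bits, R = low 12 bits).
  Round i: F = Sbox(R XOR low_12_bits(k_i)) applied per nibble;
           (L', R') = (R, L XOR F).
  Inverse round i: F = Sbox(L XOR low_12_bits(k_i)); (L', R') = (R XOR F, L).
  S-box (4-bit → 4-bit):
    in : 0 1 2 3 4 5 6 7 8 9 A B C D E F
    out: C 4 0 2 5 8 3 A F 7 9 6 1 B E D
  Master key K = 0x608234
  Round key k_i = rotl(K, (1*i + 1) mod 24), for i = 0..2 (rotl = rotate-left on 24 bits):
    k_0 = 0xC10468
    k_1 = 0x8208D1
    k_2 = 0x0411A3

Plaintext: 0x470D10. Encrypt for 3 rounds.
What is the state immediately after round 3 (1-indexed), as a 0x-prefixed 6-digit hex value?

s_0 = plaintext = 0x470D10
s_1 = Round(s_0, k_0) = 0xD103DF
s_2 = Round(s_1, k_1) = 0x3DFBDE
s_3 = Round(s_2, k_2) = 0xBDEA74

0xBDEA74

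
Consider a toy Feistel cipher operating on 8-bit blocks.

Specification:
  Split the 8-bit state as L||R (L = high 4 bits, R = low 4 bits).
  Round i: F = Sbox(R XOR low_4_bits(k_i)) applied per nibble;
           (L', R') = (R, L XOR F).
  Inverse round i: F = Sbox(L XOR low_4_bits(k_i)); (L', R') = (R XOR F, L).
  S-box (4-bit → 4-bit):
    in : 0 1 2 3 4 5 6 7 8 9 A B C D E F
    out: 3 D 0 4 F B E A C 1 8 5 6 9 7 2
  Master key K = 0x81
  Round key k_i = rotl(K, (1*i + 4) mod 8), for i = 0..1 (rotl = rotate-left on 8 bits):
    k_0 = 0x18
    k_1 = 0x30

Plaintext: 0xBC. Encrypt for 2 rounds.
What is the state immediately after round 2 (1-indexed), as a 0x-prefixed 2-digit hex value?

0x43

s_0 = plaintext = 0xBC
s_1 = Round(s_0, k_0) = 0xC4
s_2 = Round(s_1, k_1) = 0x43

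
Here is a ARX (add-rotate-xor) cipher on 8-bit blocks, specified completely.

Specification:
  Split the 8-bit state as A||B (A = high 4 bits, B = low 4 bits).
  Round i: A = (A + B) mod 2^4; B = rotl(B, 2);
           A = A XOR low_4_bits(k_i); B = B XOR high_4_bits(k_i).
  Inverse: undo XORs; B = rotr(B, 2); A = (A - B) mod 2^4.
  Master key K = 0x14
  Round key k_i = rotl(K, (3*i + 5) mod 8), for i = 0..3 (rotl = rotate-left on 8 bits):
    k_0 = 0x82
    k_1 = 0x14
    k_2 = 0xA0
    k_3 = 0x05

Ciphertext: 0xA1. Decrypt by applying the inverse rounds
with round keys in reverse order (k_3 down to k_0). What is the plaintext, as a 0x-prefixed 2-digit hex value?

s_0 = ciphertext = 0xA1
s_1 = InvRound(s_0, k_3) = 0xB4
s_2 = InvRound(s_1, k_2) = 0x0B
s_3 = InvRound(s_2, k_1) = 0xAA
s_4 = InvRound(s_3, k_0) = 0x08

0x08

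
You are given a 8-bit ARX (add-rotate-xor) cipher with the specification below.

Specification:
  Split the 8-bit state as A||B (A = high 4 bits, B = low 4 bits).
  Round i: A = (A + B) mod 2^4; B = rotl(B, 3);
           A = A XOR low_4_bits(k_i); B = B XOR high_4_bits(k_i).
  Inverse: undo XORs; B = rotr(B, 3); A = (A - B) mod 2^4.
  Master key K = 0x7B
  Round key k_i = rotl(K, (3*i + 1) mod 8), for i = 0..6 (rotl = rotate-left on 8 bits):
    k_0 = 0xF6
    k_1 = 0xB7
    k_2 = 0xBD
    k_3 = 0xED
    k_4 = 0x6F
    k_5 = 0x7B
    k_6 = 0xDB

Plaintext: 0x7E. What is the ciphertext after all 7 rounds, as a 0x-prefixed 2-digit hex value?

s_0 = plaintext = 0x7E
s_1 = Round(s_0, k_0) = 0x38
s_2 = Round(s_1, k_1) = 0xCF
s_3 = Round(s_2, k_2) = 0x64
s_4 = Round(s_3, k_3) = 0x7C
s_5 = Round(s_4, k_4) = 0xC0
s_6 = Round(s_5, k_5) = 0x77
s_7 = Round(s_6, k_6) = 0x56

0x56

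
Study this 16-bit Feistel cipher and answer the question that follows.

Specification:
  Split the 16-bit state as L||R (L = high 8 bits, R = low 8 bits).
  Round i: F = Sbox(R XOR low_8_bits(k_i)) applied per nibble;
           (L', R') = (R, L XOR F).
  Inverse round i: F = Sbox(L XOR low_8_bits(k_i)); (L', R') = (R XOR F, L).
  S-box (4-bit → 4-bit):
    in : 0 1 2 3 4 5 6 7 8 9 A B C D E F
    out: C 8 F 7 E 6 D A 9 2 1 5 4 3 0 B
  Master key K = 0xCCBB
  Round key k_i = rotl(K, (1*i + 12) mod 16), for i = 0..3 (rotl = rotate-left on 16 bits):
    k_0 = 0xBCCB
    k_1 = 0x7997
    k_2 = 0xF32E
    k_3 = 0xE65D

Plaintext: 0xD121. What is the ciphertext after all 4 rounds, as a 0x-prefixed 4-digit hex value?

s_0 = plaintext = 0xD121
s_1 = Round(s_0, k_0) = 0x21D0
s_2 = Round(s_1, k_1) = 0xD0CB
s_3 = Round(s_2, k_2) = 0xCBD6
s_4 = Round(s_3, k_3) = 0xD65E

0xD65E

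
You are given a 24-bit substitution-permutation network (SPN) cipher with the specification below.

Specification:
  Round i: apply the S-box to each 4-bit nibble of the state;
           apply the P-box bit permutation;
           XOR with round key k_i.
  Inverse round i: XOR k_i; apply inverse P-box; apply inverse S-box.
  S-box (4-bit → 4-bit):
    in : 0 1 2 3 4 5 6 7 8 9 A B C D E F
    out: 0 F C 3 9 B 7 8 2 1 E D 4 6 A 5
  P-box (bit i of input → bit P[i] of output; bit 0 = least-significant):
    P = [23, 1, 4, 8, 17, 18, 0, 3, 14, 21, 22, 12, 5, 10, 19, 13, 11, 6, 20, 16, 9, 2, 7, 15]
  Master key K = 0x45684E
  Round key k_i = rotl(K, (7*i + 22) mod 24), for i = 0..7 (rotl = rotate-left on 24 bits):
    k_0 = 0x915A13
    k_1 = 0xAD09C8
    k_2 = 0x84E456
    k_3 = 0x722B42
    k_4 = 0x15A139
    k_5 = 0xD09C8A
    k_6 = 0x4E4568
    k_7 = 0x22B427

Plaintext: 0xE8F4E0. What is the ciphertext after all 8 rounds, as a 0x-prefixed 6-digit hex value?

0x25E62A

s_0 = plaintext = 0xE8F4E0
s_1 = Round(s_0, k_0) = 0x9D8A7F
s_2 = Round(s_1, k_1) = 0x5D1F90
s_3 = Round(s_2, k_2) = 0xDE0232
s_4 = Round(s_3, k_3) = 0x353A96
s_5 = Round(s_4, k_4) = 0xF6BF4F
s_6 = Round(s_5, k_5) = 0x0AF672
s_7 = Round(s_6, k_6) = 0x370410
s_8 = Round(s_7, k_7) = 0x25E62A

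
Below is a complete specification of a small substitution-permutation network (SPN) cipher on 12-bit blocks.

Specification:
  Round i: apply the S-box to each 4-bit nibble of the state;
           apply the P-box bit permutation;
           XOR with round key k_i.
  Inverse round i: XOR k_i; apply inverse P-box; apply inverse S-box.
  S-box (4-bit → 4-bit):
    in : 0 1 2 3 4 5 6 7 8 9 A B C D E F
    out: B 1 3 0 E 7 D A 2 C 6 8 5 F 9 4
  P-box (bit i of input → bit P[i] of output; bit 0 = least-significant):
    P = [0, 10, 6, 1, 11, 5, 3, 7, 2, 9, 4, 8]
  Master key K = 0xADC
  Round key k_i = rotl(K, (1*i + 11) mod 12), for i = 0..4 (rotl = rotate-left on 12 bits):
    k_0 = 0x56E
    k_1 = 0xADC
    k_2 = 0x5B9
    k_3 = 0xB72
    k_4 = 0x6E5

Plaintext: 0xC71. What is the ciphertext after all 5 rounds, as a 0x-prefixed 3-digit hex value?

s_0 = plaintext = 0xC71
s_1 = Round(s_0, k_0) = 0x5DB
s_2 = Round(s_1, k_1) = 0x062
s_3 = Round(s_2, k_2) = 0xA34
s_4 = Round(s_3, k_3) = 0xD20
s_5 = Round(s_4, k_4) = 0x9D2

0x9D2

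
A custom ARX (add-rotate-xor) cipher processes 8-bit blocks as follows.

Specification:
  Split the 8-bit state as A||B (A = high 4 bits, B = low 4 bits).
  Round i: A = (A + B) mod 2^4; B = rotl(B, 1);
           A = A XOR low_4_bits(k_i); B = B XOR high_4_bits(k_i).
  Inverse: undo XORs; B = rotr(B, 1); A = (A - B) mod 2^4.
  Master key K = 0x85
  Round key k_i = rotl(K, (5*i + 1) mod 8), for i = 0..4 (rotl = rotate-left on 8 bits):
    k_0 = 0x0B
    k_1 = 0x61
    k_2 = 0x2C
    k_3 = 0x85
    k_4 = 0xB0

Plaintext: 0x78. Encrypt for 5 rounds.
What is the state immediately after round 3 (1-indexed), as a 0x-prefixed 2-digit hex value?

0x4A

s_0 = plaintext = 0x78
s_1 = Round(s_0, k_0) = 0x41
s_2 = Round(s_1, k_1) = 0x44
s_3 = Round(s_2, k_2) = 0x4A
s_4 = Round(s_3, k_3) = 0xBD
s_5 = Round(s_4, k_4) = 0x80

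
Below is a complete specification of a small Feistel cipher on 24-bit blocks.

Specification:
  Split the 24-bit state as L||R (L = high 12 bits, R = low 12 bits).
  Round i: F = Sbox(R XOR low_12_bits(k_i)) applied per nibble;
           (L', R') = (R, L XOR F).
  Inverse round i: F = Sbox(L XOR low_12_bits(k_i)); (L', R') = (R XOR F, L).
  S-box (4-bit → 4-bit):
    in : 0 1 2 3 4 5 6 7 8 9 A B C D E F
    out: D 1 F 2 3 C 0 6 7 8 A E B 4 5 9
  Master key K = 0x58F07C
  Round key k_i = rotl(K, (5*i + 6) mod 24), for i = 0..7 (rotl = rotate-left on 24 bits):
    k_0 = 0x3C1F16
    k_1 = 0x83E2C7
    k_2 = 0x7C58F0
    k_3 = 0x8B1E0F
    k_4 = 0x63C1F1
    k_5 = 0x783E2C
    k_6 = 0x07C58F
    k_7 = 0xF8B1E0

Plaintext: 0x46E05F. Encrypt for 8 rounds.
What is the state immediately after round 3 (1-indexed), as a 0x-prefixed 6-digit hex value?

s_0 = plaintext = 0x46E05F
s_1 = Round(s_0, k_0) = 0x05FD56
s_2 = Round(s_1, k_1) = 0xD569DE
s_3 = Round(s_2, k_2) = 0x9DECA3
s_4 = Round(s_3, k_3) = 0xCA3675
s_5 = Round(s_4, k_4) = 0x675AD0
s_6 = Round(s_5, k_5) = 0xAD05EE
s_7 = Round(s_6, k_6) = 0x5EE7D1
s_8 = Round(s_7, k_7) = 0x7D15CF

0x9DECA3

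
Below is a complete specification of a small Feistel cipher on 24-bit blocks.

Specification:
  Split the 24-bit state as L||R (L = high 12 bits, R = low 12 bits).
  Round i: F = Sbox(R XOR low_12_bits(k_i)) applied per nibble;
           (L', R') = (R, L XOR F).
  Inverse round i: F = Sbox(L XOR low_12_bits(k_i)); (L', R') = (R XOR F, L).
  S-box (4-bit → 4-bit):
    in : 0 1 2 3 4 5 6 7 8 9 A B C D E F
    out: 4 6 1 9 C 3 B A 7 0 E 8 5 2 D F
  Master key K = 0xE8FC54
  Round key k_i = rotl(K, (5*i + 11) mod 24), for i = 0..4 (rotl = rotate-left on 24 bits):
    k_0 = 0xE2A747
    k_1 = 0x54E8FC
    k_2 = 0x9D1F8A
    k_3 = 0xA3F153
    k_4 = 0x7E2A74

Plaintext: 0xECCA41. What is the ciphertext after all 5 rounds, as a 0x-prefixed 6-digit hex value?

s_0 = plaintext = 0xECCA41
s_1 = Round(s_0, k_0) = 0xA41C87
s_2 = Round(s_1, k_1) = 0xC876E9
s_3 = Round(s_2, k_2) = 0x6E9C3E
s_4 = Round(s_3, k_3) = 0xC3E45B
s_5 = Round(s_4, k_4) = 0x45B121

0x45B121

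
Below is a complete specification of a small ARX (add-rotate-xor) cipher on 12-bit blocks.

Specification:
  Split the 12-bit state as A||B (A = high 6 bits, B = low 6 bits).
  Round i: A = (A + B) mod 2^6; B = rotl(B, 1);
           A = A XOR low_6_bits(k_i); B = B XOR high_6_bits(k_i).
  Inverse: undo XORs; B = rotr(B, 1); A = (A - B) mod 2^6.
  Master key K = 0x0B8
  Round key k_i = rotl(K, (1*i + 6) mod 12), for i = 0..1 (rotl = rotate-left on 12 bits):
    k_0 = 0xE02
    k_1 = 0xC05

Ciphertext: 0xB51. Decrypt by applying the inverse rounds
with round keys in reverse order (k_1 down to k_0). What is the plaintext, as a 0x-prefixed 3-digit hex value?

0xD84

s_0 = ciphertext = 0xB51
s_1 = InvRound(s_0, k_1) = 0xE30
s_2 = InvRound(s_1, k_0) = 0xD84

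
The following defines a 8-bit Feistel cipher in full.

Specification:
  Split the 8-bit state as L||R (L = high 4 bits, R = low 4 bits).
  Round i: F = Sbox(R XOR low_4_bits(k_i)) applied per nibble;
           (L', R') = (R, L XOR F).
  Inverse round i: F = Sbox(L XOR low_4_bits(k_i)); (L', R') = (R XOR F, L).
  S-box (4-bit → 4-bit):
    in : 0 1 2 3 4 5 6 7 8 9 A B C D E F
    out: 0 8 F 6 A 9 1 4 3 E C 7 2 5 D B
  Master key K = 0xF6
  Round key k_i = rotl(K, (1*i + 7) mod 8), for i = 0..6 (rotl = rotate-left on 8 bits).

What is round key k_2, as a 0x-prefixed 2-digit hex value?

0xED

K = 0xF6
k_0 = rotl(K, (1*0+7) mod 8) = rotl(K, 7) = 0x7B
k_1 = rotl(K, (1*1+7) mod 8) = rotl(K, 0) = 0xF6
k_2 = rotl(K, (1*2+7) mod 8) = rotl(K, 1) = 0xED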